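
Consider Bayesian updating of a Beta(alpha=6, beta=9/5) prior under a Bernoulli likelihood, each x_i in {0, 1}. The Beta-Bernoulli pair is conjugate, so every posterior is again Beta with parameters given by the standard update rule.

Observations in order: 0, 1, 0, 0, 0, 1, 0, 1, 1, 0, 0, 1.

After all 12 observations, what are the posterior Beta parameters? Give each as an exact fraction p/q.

obs 1: x=0 → posterior Beta(6, 14/5)
obs 2: x=1 → posterior Beta(7, 14/5)
obs 3: x=0 → posterior Beta(7, 19/5)
obs 4: x=0 → posterior Beta(7, 24/5)
obs 5: x=0 → posterior Beta(7, 29/5)
obs 6: x=1 → posterior Beta(8, 29/5)
obs 7: x=0 → posterior Beta(8, 34/5)
obs 8: x=1 → posterior Beta(9, 34/5)
obs 9: x=1 → posterior Beta(10, 34/5)
obs 10: x=0 → posterior Beta(10, 39/5)
obs 11: x=0 → posterior Beta(10, 44/5)
obs 12: x=1 → posterior Beta(11, 44/5)

alpha=11, beta=44/5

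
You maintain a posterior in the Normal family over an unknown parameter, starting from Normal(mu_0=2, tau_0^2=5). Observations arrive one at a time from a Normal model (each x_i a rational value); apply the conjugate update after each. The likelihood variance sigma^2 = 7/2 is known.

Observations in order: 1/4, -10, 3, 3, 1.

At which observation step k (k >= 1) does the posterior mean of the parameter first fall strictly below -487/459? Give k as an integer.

k = 2

obs 1: x=1/4 → posterior Normal(33/34, 35/17)
obs 2: x=-10 → posterior Normal(-167/54, 35/27)
obs 3: x=3 → posterior Normal(-107/74, 35/37)
obs 4: x=3 → posterior Normal(-1/2, 35/47)
obs 5: x=1 → posterior Normal(-9/38, 35/57)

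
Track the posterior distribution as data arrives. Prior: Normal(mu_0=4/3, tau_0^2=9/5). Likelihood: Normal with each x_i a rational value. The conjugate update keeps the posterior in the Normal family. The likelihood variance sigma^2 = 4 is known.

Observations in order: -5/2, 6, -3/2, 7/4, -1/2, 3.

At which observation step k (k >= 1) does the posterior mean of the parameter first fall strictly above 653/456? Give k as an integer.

k = 2

obs 1: x=-5/2 → posterior Normal(25/174, 36/29)
obs 2: x=6 → posterior Normal(349/228, 18/19)
obs 3: x=-3/2 → posterior Normal(134/141, 36/47)
obs 4: x=7/4 → posterior Normal(725/672, 9/14)
obs 5: x=-1/2 → posterior Normal(671/780, 36/65)
obs 6: x=3 → posterior Normal(995/888, 18/37)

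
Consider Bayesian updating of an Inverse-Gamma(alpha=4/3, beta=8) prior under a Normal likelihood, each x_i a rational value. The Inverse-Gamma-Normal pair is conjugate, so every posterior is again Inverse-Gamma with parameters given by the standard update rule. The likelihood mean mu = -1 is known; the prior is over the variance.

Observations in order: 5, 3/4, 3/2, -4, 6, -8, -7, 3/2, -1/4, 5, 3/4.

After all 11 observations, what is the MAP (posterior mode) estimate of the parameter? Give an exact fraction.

obs 1: x=5 → posterior Inverse-Gamma(11/6, 26)
obs 2: x=3/4 → posterior Inverse-Gamma(7/3, 881/32)
obs 3: x=3/2 → posterior Inverse-Gamma(17/6, 981/32)
obs 4: x=-4 → posterior Inverse-Gamma(10/3, 1125/32)
obs 5: x=6 → posterior Inverse-Gamma(23/6, 1909/32)
obs 6: x=-8 → posterior Inverse-Gamma(13/3, 2693/32)
obs 7: x=-7 → posterior Inverse-Gamma(29/6, 3269/32)
obs 8: x=3/2 → posterior Inverse-Gamma(16/3, 3369/32)
obs 9: x=-1/4 → posterior Inverse-Gamma(35/6, 1689/16)
obs 10: x=5 → posterior Inverse-Gamma(19/3, 1977/16)
obs 11: x=3/4 → posterior Inverse-Gamma(41/6, 4003/32)

12009/752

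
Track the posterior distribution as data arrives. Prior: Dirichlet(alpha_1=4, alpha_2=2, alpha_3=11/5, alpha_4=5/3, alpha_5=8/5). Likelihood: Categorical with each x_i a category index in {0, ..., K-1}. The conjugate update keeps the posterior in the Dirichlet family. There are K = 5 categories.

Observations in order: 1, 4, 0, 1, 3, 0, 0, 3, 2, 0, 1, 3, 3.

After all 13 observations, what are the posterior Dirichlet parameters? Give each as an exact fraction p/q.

obs 1: x=1 → posterior Dirichlet(4, 3, 11/5, 5/3, 8/5)
obs 2: x=4 → posterior Dirichlet(4, 3, 11/5, 5/3, 13/5)
obs 3: x=0 → posterior Dirichlet(5, 3, 11/5, 5/3, 13/5)
obs 4: x=1 → posterior Dirichlet(5, 4, 11/5, 5/3, 13/5)
obs 5: x=3 → posterior Dirichlet(5, 4, 11/5, 8/3, 13/5)
obs 6: x=0 → posterior Dirichlet(6, 4, 11/5, 8/3, 13/5)
obs 7: x=0 → posterior Dirichlet(7, 4, 11/5, 8/3, 13/5)
obs 8: x=3 → posterior Dirichlet(7, 4, 11/5, 11/3, 13/5)
obs 9: x=2 → posterior Dirichlet(7, 4, 16/5, 11/3, 13/5)
obs 10: x=0 → posterior Dirichlet(8, 4, 16/5, 11/3, 13/5)
obs 11: x=1 → posterior Dirichlet(8, 5, 16/5, 11/3, 13/5)
obs 12: x=3 → posterior Dirichlet(8, 5, 16/5, 14/3, 13/5)
obs 13: x=3 → posterior Dirichlet(8, 5, 16/5, 17/3, 13/5)

alpha_1=8, alpha_2=5, alpha_3=16/5, alpha_4=17/3, alpha_5=13/5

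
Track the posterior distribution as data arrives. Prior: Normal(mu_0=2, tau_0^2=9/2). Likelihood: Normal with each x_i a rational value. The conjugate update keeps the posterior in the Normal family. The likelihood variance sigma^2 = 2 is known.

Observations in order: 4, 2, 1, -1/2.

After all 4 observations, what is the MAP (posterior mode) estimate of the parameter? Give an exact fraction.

obs 1: x=4 → posterior Normal(44/13, 18/13)
obs 2: x=2 → posterior Normal(31/11, 9/11)
obs 3: x=1 → posterior Normal(71/31, 18/31)
obs 4: x=-1/2 → posterior Normal(133/80, 9/20)

133/80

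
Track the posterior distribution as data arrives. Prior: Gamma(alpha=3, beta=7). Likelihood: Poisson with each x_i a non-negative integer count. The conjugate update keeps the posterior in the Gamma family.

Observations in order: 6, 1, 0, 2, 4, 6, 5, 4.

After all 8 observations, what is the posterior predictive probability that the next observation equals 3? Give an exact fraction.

obs 1: x=6 → posterior Gamma(9, 8)
obs 2: x=1 → posterior Gamma(10, 9)
obs 3: x=0 → posterior Gamma(10, 10)
obs 4: x=2 → posterior Gamma(12, 11)
obs 5: x=4 → posterior Gamma(16, 12)
obs 6: x=6 → posterior Gamma(22, 13)
obs 7: x=5 → posterior Gamma(27, 14)
obs 8: x=4 → posterior Gamma(31, 15)

980806667976202103309333324432373046875/5444517870735015415413993718908291383296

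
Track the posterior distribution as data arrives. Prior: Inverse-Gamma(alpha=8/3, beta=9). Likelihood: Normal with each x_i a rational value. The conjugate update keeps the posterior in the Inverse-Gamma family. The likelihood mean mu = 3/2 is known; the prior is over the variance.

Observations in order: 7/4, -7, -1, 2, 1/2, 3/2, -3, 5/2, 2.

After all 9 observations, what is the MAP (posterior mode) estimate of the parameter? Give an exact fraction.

5727/784

obs 1: x=7/4 → posterior Inverse-Gamma(19/6, 289/32)
obs 2: x=-7 → posterior Inverse-Gamma(11/3, 1445/32)
obs 3: x=-1 → posterior Inverse-Gamma(25/6, 1545/32)
obs 4: x=2 → posterior Inverse-Gamma(14/3, 1549/32)
obs 5: x=1/2 → posterior Inverse-Gamma(31/6, 1565/32)
obs 6: x=3/2 → posterior Inverse-Gamma(17/3, 1565/32)
obs 7: x=-3 → posterior Inverse-Gamma(37/6, 1889/32)
obs 8: x=5/2 → posterior Inverse-Gamma(20/3, 1905/32)
obs 9: x=2 → posterior Inverse-Gamma(43/6, 1909/32)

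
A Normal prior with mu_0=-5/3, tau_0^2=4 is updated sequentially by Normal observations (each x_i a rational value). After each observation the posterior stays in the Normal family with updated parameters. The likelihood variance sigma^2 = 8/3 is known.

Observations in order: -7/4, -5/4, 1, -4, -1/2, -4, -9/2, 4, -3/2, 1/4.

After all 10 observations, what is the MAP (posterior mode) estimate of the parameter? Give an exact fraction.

-481/384

obs 1: x=-7/4 → posterior Normal(-103/60, 8/5)
obs 2: x=-5/4 → posterior Normal(-37/24, 1)
obs 3: x=1 → posterior Normal(-28/33, 8/11)
obs 4: x=-4 → posterior Normal(-32/21, 4/7)
obs 5: x=-1/2 → posterior Normal(-137/102, 8/17)
obs 6: x=-4 → posterior Normal(-209/120, 2/5)
obs 7: x=-9/2 → posterior Normal(-145/69, 8/23)
obs 8: x=4 → posterior Normal(-109/78, 4/13)
obs 9: x=-3/2 → posterior Normal(-245/174, 8/29)
obs 10: x=1/4 → posterior Normal(-481/384, 1/4)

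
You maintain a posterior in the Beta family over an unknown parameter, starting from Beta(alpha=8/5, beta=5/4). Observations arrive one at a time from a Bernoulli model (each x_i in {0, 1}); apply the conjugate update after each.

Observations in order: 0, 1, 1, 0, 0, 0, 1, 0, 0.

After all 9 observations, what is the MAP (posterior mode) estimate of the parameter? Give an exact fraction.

72/197

obs 1: x=0 → posterior Beta(8/5, 9/4)
obs 2: x=1 → posterior Beta(13/5, 9/4)
obs 3: x=1 → posterior Beta(18/5, 9/4)
obs 4: x=0 → posterior Beta(18/5, 13/4)
obs 5: x=0 → posterior Beta(18/5, 17/4)
obs 6: x=0 → posterior Beta(18/5, 21/4)
obs 7: x=1 → posterior Beta(23/5, 21/4)
obs 8: x=0 → posterior Beta(23/5, 25/4)
obs 9: x=0 → posterior Beta(23/5, 29/4)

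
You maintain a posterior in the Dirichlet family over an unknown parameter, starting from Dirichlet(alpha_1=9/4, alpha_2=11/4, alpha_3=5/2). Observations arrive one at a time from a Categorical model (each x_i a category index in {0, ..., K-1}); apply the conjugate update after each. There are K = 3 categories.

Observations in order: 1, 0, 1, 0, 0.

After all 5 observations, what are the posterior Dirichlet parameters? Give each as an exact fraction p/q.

alpha_1=21/4, alpha_2=19/4, alpha_3=5/2

obs 1: x=1 → posterior Dirichlet(9/4, 15/4, 5/2)
obs 2: x=0 → posterior Dirichlet(13/4, 15/4, 5/2)
obs 3: x=1 → posterior Dirichlet(13/4, 19/4, 5/2)
obs 4: x=0 → posterior Dirichlet(17/4, 19/4, 5/2)
obs 5: x=0 → posterior Dirichlet(21/4, 19/4, 5/2)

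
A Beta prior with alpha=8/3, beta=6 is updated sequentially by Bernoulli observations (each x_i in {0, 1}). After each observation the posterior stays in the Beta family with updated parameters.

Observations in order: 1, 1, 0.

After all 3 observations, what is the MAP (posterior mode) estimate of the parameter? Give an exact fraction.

obs 1: x=1 → posterior Beta(11/3, 6)
obs 2: x=1 → posterior Beta(14/3, 6)
obs 3: x=0 → posterior Beta(14/3, 7)

11/29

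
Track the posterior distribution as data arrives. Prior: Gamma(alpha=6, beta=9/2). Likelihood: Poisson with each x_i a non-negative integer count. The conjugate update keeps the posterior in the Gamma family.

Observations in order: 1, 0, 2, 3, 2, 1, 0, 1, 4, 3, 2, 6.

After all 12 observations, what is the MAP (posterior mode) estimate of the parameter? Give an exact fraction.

20/11

obs 1: x=1 → posterior Gamma(7, 11/2)
obs 2: x=0 → posterior Gamma(7, 13/2)
obs 3: x=2 → posterior Gamma(9, 15/2)
obs 4: x=3 → posterior Gamma(12, 17/2)
obs 5: x=2 → posterior Gamma(14, 19/2)
obs 6: x=1 → posterior Gamma(15, 21/2)
obs 7: x=0 → posterior Gamma(15, 23/2)
obs 8: x=1 → posterior Gamma(16, 25/2)
obs 9: x=4 → posterior Gamma(20, 27/2)
obs 10: x=3 → posterior Gamma(23, 29/2)
obs 11: x=2 → posterior Gamma(25, 31/2)
obs 12: x=6 → posterior Gamma(31, 33/2)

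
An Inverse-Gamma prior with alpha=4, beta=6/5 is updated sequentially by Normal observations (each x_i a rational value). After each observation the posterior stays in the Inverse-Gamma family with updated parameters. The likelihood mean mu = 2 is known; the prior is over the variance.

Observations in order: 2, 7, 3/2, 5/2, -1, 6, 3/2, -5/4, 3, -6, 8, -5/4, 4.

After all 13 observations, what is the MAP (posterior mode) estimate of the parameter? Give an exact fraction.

obs 1: x=2 → posterior Inverse-Gamma(9/2, 6/5)
obs 2: x=7 → posterior Inverse-Gamma(5, 137/10)
obs 3: x=3/2 → posterior Inverse-Gamma(11/2, 553/40)
obs 4: x=5/2 → posterior Inverse-Gamma(6, 279/20)
obs 5: x=-1 → posterior Inverse-Gamma(13/2, 369/20)
obs 6: x=6 → posterior Inverse-Gamma(7, 529/20)
obs 7: x=3/2 → posterior Inverse-Gamma(15/2, 1063/40)
obs 8: x=-5/4 → posterior Inverse-Gamma(8, 5097/160)
obs 9: x=3 → posterior Inverse-Gamma(17/2, 5177/160)
obs 10: x=-6 → posterior Inverse-Gamma(9, 10297/160)
obs 11: x=8 → posterior Inverse-Gamma(19/2, 13177/160)
obs 12: x=-5/4 → posterior Inverse-Gamma(10, 7011/80)
obs 13: x=4 → posterior Inverse-Gamma(21/2, 7171/80)

7171/920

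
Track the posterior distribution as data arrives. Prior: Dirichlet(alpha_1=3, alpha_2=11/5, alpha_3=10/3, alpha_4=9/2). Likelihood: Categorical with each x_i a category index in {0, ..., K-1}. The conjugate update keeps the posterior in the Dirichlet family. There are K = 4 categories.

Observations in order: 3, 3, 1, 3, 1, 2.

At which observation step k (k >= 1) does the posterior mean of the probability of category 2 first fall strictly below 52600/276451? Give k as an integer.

obs 1: x=3 → posterior Dirichlet(3, 11/5, 10/3, 11/2)
obs 2: x=3 → posterior Dirichlet(3, 11/5, 10/3, 13/2)
obs 3: x=1 → posterior Dirichlet(3, 16/5, 10/3, 13/2)
obs 4: x=3 → posterior Dirichlet(3, 16/5, 10/3, 15/2)
obs 5: x=1 → posterior Dirichlet(3, 21/5, 10/3, 15/2)
obs 6: x=2 → posterior Dirichlet(3, 21/5, 13/3, 15/2)

k = 5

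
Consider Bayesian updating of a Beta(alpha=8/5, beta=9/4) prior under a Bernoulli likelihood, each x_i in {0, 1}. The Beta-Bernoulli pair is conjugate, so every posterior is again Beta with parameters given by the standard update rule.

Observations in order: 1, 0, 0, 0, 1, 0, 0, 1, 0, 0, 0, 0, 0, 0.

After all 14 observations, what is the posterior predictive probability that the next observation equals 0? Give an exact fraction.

265/357

obs 1: x=1 → posterior Beta(13/5, 9/4)
obs 2: x=0 → posterior Beta(13/5, 13/4)
obs 3: x=0 → posterior Beta(13/5, 17/4)
obs 4: x=0 → posterior Beta(13/5, 21/4)
obs 5: x=1 → posterior Beta(18/5, 21/4)
obs 6: x=0 → posterior Beta(18/5, 25/4)
obs 7: x=0 → posterior Beta(18/5, 29/4)
obs 8: x=1 → posterior Beta(23/5, 29/4)
obs 9: x=0 → posterior Beta(23/5, 33/4)
obs 10: x=0 → posterior Beta(23/5, 37/4)
obs 11: x=0 → posterior Beta(23/5, 41/4)
obs 12: x=0 → posterior Beta(23/5, 45/4)
obs 13: x=0 → posterior Beta(23/5, 49/4)
obs 14: x=0 → posterior Beta(23/5, 53/4)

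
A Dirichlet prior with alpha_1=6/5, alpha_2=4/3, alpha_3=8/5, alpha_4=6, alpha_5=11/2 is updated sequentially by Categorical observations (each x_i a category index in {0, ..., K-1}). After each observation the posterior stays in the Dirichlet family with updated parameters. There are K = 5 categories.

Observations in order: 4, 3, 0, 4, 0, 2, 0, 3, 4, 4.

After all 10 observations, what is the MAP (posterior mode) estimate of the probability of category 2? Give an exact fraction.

obs 1: x=4 → posterior Dirichlet(6/5, 4/3, 8/5, 6, 13/2)
obs 2: x=3 → posterior Dirichlet(6/5, 4/3, 8/5, 7, 13/2)
obs 3: x=0 → posterior Dirichlet(11/5, 4/3, 8/5, 7, 13/2)
obs 4: x=4 → posterior Dirichlet(11/5, 4/3, 8/5, 7, 15/2)
obs 5: x=0 → posterior Dirichlet(16/5, 4/3, 8/5, 7, 15/2)
obs 6: x=2 → posterior Dirichlet(16/5, 4/3, 13/5, 7, 15/2)
obs 7: x=0 → posterior Dirichlet(21/5, 4/3, 13/5, 7, 15/2)
obs 8: x=3 → posterior Dirichlet(21/5, 4/3, 13/5, 8, 15/2)
obs 9: x=4 → posterior Dirichlet(21/5, 4/3, 13/5, 8, 17/2)
obs 10: x=4 → posterior Dirichlet(21/5, 4/3, 13/5, 8, 19/2)

48/619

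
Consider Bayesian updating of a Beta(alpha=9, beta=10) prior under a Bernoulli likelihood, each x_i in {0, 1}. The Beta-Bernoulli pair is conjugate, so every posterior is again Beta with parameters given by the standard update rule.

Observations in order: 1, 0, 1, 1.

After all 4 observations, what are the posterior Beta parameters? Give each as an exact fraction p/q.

obs 1: x=1 → posterior Beta(10, 10)
obs 2: x=0 → posterior Beta(10, 11)
obs 3: x=1 → posterior Beta(11, 11)
obs 4: x=1 → posterior Beta(12, 11)

alpha=12, beta=11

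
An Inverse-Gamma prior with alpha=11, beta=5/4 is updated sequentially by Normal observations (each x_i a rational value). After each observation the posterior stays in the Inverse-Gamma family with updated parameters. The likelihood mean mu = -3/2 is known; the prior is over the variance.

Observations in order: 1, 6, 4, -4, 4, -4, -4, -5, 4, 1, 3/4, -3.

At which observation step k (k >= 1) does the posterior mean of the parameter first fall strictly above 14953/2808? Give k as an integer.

obs 1: x=1 → posterior Inverse-Gamma(23/2, 35/8)
obs 2: x=6 → posterior Inverse-Gamma(12, 65/2)
obs 3: x=4 → posterior Inverse-Gamma(25/2, 381/8)
obs 4: x=-4 → posterior Inverse-Gamma(13, 203/4)
obs 5: x=4 → posterior Inverse-Gamma(27/2, 527/8)
obs 6: x=-4 → posterior Inverse-Gamma(14, 69)
obs 7: x=-4 → posterior Inverse-Gamma(29/2, 577/8)
obs 8: x=-5 → posterior Inverse-Gamma(15, 313/4)
obs 9: x=4 → posterior Inverse-Gamma(31/2, 747/8)
obs 10: x=1 → posterior Inverse-Gamma(16, 193/2)
obs 11: x=3/4 → posterior Inverse-Gamma(33/2, 3169/32)
obs 12: x=-3 → posterior Inverse-Gamma(17, 3205/32)

k = 7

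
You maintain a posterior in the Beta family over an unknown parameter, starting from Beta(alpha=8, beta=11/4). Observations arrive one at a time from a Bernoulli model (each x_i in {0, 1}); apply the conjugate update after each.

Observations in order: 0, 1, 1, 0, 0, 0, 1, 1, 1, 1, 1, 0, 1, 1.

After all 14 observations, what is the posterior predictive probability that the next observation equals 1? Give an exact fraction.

68/99

obs 1: x=0 → posterior Beta(8, 15/4)
obs 2: x=1 → posterior Beta(9, 15/4)
obs 3: x=1 → posterior Beta(10, 15/4)
obs 4: x=0 → posterior Beta(10, 19/4)
obs 5: x=0 → posterior Beta(10, 23/4)
obs 6: x=0 → posterior Beta(10, 27/4)
obs 7: x=1 → posterior Beta(11, 27/4)
obs 8: x=1 → posterior Beta(12, 27/4)
obs 9: x=1 → posterior Beta(13, 27/4)
obs 10: x=1 → posterior Beta(14, 27/4)
obs 11: x=1 → posterior Beta(15, 27/4)
obs 12: x=0 → posterior Beta(15, 31/4)
obs 13: x=1 → posterior Beta(16, 31/4)
obs 14: x=1 → posterior Beta(17, 31/4)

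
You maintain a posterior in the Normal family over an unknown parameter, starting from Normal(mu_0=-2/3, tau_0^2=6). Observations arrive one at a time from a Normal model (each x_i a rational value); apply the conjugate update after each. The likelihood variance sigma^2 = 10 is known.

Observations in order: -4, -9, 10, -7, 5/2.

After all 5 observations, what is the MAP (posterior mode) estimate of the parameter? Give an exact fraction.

-31/24

obs 1: x=-4 → posterior Normal(-23/12, 15/4)
obs 2: x=-9 → posterior Normal(-127/33, 30/11)
obs 3: x=10 → posterior Normal(-37/42, 15/7)
obs 4: x=-7 → posterior Normal(-100/51, 30/17)
obs 5: x=5/2 → posterior Normal(-31/24, 3/2)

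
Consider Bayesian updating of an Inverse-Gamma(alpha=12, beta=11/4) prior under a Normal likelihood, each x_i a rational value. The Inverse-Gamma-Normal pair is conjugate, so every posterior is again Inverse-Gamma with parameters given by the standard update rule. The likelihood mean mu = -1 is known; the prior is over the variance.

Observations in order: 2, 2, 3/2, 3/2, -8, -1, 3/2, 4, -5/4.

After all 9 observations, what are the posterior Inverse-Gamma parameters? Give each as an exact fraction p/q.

alpha=33/2, beta=1861/32

obs 1: x=2 → posterior Inverse-Gamma(25/2, 29/4)
obs 2: x=2 → posterior Inverse-Gamma(13, 47/4)
obs 3: x=3/2 → posterior Inverse-Gamma(27/2, 119/8)
obs 4: x=3/2 → posterior Inverse-Gamma(14, 18)
obs 5: x=-8 → posterior Inverse-Gamma(29/2, 85/2)
obs 6: x=-1 → posterior Inverse-Gamma(15, 85/2)
obs 7: x=3/2 → posterior Inverse-Gamma(31/2, 365/8)
obs 8: x=4 → posterior Inverse-Gamma(16, 465/8)
obs 9: x=-5/4 → posterior Inverse-Gamma(33/2, 1861/32)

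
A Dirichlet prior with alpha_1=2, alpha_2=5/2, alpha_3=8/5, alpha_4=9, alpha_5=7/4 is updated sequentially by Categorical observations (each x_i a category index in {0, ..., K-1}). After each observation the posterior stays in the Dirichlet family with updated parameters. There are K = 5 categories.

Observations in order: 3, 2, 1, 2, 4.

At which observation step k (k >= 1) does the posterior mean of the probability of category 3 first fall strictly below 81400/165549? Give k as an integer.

obs 1: x=3 → posterior Dirichlet(2, 5/2, 8/5, 10, 7/4)
obs 2: x=2 → posterior Dirichlet(2, 5/2, 13/5, 10, 7/4)
obs 3: x=1 → posterior Dirichlet(2, 7/2, 13/5, 10, 7/4)
obs 4: x=2 → posterior Dirichlet(2, 7/2, 18/5, 10, 7/4)
obs 5: x=4 → posterior Dirichlet(2, 7/2, 18/5, 10, 11/4)

k = 4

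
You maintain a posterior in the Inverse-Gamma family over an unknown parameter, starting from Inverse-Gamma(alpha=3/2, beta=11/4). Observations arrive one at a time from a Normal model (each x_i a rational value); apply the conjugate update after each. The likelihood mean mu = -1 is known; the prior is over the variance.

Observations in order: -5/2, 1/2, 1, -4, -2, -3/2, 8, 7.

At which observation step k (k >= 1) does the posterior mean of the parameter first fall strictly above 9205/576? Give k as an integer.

obs 1: x=-5/2 → posterior Inverse-Gamma(2, 31/8)
obs 2: x=1/2 → posterior Inverse-Gamma(5/2, 5)
obs 3: x=1 → posterior Inverse-Gamma(3, 7)
obs 4: x=-4 → posterior Inverse-Gamma(7/2, 23/2)
obs 5: x=-2 → posterior Inverse-Gamma(4, 12)
obs 6: x=-3/2 → posterior Inverse-Gamma(9/2, 97/8)
obs 7: x=8 → posterior Inverse-Gamma(5, 421/8)
obs 8: x=7 → posterior Inverse-Gamma(11/2, 677/8)

k = 8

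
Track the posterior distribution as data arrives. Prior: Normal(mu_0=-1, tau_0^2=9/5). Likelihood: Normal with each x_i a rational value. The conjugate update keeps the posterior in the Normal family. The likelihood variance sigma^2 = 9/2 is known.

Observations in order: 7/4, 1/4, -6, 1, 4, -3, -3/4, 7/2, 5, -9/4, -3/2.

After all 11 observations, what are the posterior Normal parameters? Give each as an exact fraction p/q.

mu_0=-1/27, tau_0^2=1/3

obs 1: x=7/4 → posterior Normal(-3/14, 9/7)
obs 2: x=1/4 → posterior Normal(-1/9, 1)
obs 3: x=-6 → posterior Normal(-13/11, 9/11)
obs 4: x=1 → posterior Normal(-11/13, 9/13)
obs 5: x=4 → posterior Normal(-1/5, 3/5)
obs 6: x=-3 → posterior Normal(-9/17, 9/17)
obs 7: x=-3/4 → posterior Normal(-21/38, 9/19)
obs 8: x=7/2 → posterior Normal(-1/6, 3/7)
obs 9: x=5 → posterior Normal(13/46, 9/23)
obs 10: x=-9/4 → posterior Normal(2/25, 9/25)
obs 11: x=-3/2 → posterior Normal(-1/27, 1/3)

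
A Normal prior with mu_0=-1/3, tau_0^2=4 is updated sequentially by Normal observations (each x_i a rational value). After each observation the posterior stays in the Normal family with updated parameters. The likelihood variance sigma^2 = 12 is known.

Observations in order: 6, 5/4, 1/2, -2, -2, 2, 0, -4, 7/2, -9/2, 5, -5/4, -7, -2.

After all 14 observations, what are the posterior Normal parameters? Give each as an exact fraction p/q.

obs 1: x=6 → posterior Normal(5/4, 3)
obs 2: x=5/4 → posterior Normal(5/4, 12/5)
obs 3: x=1/2 → posterior Normal(9/8, 2)
obs 4: x=-2 → posterior Normal(19/28, 12/7)
obs 5: x=-2 → posterior Normal(11/32, 3/2)
obs 6: x=2 → posterior Normal(19/36, 4/3)
obs 7: x=0 → posterior Normal(19/40, 6/5)
obs 8: x=-4 → posterior Normal(3/44, 12/11)
obs 9: x=7/2 → posterior Normal(17/48, 1)
obs 10: x=-9/2 → posterior Normal(-1/52, 12/13)
obs 11: x=5 → posterior Normal(19/56, 6/7)
obs 12: x=-5/4 → posterior Normal(7/30, 4/5)
obs 13: x=-7 → posterior Normal(-7/32, 3/4)
obs 14: x=-2 → posterior Normal(-11/34, 12/17)

mu_0=-11/34, tau_0^2=12/17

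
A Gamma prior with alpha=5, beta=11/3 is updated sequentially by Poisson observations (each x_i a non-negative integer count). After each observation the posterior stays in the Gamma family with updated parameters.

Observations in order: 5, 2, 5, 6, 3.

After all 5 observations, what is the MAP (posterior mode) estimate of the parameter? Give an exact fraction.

75/26

obs 1: x=5 → posterior Gamma(10, 14/3)
obs 2: x=2 → posterior Gamma(12, 17/3)
obs 3: x=5 → posterior Gamma(17, 20/3)
obs 4: x=6 → posterior Gamma(23, 23/3)
obs 5: x=3 → posterior Gamma(26, 26/3)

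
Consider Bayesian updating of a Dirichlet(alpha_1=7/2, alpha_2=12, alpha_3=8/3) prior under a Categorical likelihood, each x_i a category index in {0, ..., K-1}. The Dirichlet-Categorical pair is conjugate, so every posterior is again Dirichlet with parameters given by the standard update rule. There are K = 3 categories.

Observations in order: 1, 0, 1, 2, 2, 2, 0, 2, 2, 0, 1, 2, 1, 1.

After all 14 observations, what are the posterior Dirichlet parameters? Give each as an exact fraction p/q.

alpha_1=13/2, alpha_2=17, alpha_3=26/3

obs 1: x=1 → posterior Dirichlet(7/2, 13, 8/3)
obs 2: x=0 → posterior Dirichlet(9/2, 13, 8/3)
obs 3: x=1 → posterior Dirichlet(9/2, 14, 8/3)
obs 4: x=2 → posterior Dirichlet(9/2, 14, 11/3)
obs 5: x=2 → posterior Dirichlet(9/2, 14, 14/3)
obs 6: x=2 → posterior Dirichlet(9/2, 14, 17/3)
obs 7: x=0 → posterior Dirichlet(11/2, 14, 17/3)
obs 8: x=2 → posterior Dirichlet(11/2, 14, 20/3)
obs 9: x=2 → posterior Dirichlet(11/2, 14, 23/3)
obs 10: x=0 → posterior Dirichlet(13/2, 14, 23/3)
obs 11: x=1 → posterior Dirichlet(13/2, 15, 23/3)
obs 12: x=2 → posterior Dirichlet(13/2, 15, 26/3)
obs 13: x=1 → posterior Dirichlet(13/2, 16, 26/3)
obs 14: x=1 → posterior Dirichlet(13/2, 17, 26/3)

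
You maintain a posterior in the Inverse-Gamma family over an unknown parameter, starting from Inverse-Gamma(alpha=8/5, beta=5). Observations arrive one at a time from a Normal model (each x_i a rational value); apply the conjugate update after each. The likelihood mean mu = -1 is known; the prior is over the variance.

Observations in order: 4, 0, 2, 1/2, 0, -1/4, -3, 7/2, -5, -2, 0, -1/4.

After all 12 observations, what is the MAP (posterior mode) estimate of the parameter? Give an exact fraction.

obs 1: x=4 → posterior Inverse-Gamma(21/10, 35/2)
obs 2: x=0 → posterior Inverse-Gamma(13/5, 18)
obs 3: x=2 → posterior Inverse-Gamma(31/10, 45/2)
obs 4: x=1/2 → posterior Inverse-Gamma(18/5, 189/8)
obs 5: x=0 → posterior Inverse-Gamma(41/10, 193/8)
obs 6: x=-1/4 → posterior Inverse-Gamma(23/5, 781/32)
obs 7: x=-3 → posterior Inverse-Gamma(51/10, 845/32)
obs 8: x=7/2 → posterior Inverse-Gamma(28/5, 1169/32)
obs 9: x=-5 → posterior Inverse-Gamma(61/10, 1425/32)
obs 10: x=-2 → posterior Inverse-Gamma(33/5, 1441/32)
obs 11: x=0 → posterior Inverse-Gamma(71/10, 1457/32)
obs 12: x=-1/4 → posterior Inverse-Gamma(38/5, 733/16)

3665/688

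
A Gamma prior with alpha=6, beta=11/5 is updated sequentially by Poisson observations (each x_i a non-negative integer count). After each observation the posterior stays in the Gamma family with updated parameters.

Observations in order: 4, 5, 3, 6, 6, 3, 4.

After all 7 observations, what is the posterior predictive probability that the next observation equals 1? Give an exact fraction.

6154765356875557345256571203397302245781956322784644158151720960/77208780290741514235517852925719460662108593559726774209900009401

obs 1: x=4 → posterior Gamma(10, 16/5)
obs 2: x=5 → posterior Gamma(15, 21/5)
obs 3: x=3 → posterior Gamma(18, 26/5)
obs 4: x=6 → posterior Gamma(24, 31/5)
obs 5: x=6 → posterior Gamma(30, 36/5)
obs 6: x=3 → posterior Gamma(33, 41/5)
obs 7: x=4 → posterior Gamma(37, 46/5)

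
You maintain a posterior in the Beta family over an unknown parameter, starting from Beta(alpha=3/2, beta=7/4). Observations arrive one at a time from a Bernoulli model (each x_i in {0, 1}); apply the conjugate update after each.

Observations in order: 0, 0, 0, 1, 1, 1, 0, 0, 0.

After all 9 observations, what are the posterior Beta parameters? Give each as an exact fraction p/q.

obs 1: x=0 → posterior Beta(3/2, 11/4)
obs 2: x=0 → posterior Beta(3/2, 15/4)
obs 3: x=0 → posterior Beta(3/2, 19/4)
obs 4: x=1 → posterior Beta(5/2, 19/4)
obs 5: x=1 → posterior Beta(7/2, 19/4)
obs 6: x=1 → posterior Beta(9/2, 19/4)
obs 7: x=0 → posterior Beta(9/2, 23/4)
obs 8: x=0 → posterior Beta(9/2, 27/4)
obs 9: x=0 → posterior Beta(9/2, 31/4)

alpha=9/2, beta=31/4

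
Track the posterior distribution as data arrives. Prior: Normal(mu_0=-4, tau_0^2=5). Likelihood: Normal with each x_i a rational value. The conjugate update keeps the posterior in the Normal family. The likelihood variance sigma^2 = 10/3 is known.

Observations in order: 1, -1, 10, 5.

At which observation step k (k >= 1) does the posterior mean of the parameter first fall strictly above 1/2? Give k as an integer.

k = 3

obs 1: x=1 → posterior Normal(-1, 2)
obs 2: x=-1 → posterior Normal(-1, 5/4)
obs 3: x=10 → posterior Normal(2, 10/11)
obs 4: x=5 → posterior Normal(37/14, 5/7)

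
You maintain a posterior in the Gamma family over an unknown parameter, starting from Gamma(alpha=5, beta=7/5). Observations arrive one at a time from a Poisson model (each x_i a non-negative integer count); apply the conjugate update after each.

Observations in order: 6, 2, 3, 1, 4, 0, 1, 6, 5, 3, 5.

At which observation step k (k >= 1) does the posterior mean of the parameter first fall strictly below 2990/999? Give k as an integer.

obs 1: x=6 → posterior Gamma(11, 12/5)
obs 2: x=2 → posterior Gamma(13, 17/5)
obs 3: x=3 → posterior Gamma(16, 22/5)
obs 4: x=1 → posterior Gamma(17, 27/5)
obs 5: x=4 → posterior Gamma(21, 32/5)
obs 6: x=0 → posterior Gamma(21, 37/5)
obs 7: x=1 → posterior Gamma(22, 42/5)
obs 8: x=6 → posterior Gamma(28, 47/5)
obs 9: x=5 → posterior Gamma(33, 52/5)
obs 10: x=3 → posterior Gamma(36, 57/5)
obs 11: x=5 → posterior Gamma(41, 62/5)

k = 6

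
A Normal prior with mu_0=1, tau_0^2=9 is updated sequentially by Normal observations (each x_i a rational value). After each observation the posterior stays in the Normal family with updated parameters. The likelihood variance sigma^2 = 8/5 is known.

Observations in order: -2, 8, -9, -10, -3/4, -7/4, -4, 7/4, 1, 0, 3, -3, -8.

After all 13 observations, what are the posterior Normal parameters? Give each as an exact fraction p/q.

obs 1: x=-2 → posterior Normal(-82/53, 72/53)
obs 2: x=8 → posterior Normal(139/49, 36/49)
obs 3: x=-9 → posterior Normal(-127/143, 72/143)
obs 4: x=-10 → posterior Normal(-577/188, 18/47)
obs 5: x=-3/4 → posterior Normal(-2443/932, 72/233)
obs 6: x=-7/4 → posterior Normal(-1379/556, 36/139)
obs 7: x=-4 → posterior Normal(-1739/646, 72/323)
obs 8: x=7/4 → posterior Normal(-3163/1472, 9/46)
obs 9: x=1 → posterior Normal(-2983/1652, 72/413)
obs 10: x=0 → posterior Normal(-2983/1832, 36/229)
obs 11: x=3 → posterior Normal(-2443/2012, 72/503)
obs 12: x=-3 → posterior Normal(-2983/2192, 18/137)
obs 13: x=-8 → posterior Normal(-4423/2372, 72/593)

mu_0=-4423/2372, tau_0^2=72/593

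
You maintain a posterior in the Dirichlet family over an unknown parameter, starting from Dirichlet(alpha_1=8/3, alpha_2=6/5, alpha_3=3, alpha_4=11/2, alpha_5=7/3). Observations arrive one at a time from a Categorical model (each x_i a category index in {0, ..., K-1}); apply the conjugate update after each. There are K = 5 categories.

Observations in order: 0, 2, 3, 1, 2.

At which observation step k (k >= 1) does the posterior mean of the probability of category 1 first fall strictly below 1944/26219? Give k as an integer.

obs 1: x=0 → posterior Dirichlet(11/3, 6/5, 3, 11/2, 7/3)
obs 2: x=2 → posterior Dirichlet(11/3, 6/5, 4, 11/2, 7/3)
obs 3: x=3 → posterior Dirichlet(11/3, 6/5, 4, 13/2, 7/3)
obs 4: x=1 → posterior Dirichlet(11/3, 11/5, 4, 13/2, 7/3)
obs 5: x=2 → posterior Dirichlet(11/3, 11/5, 5, 13/2, 7/3)

k = 2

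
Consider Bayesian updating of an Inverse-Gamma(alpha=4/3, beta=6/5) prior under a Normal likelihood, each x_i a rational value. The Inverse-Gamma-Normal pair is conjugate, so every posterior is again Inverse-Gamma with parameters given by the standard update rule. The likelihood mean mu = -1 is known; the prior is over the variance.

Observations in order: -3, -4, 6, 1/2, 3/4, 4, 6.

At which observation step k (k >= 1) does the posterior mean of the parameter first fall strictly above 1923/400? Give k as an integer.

obs 1: x=-3 → posterior Inverse-Gamma(11/6, 16/5)
obs 2: x=-4 → posterior Inverse-Gamma(7/3, 77/10)
obs 3: x=6 → posterior Inverse-Gamma(17/6, 161/5)
obs 4: x=1/2 → posterior Inverse-Gamma(10/3, 1333/40)
obs 5: x=3/4 → posterior Inverse-Gamma(23/6, 5577/160)
obs 6: x=4 → posterior Inverse-Gamma(13/3, 7577/160)
obs 7: x=6 → posterior Inverse-Gamma(29/6, 11497/160)

k = 2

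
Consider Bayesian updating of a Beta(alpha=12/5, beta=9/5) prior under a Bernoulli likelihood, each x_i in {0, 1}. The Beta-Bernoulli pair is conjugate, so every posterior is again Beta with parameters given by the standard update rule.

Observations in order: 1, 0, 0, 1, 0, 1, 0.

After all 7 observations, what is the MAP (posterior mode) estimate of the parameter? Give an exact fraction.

11/23

obs 1: x=1 → posterior Beta(17/5, 9/5)
obs 2: x=0 → posterior Beta(17/5, 14/5)
obs 3: x=0 → posterior Beta(17/5, 19/5)
obs 4: x=1 → posterior Beta(22/5, 19/5)
obs 5: x=0 → posterior Beta(22/5, 24/5)
obs 6: x=1 → posterior Beta(27/5, 24/5)
obs 7: x=0 → posterior Beta(27/5, 29/5)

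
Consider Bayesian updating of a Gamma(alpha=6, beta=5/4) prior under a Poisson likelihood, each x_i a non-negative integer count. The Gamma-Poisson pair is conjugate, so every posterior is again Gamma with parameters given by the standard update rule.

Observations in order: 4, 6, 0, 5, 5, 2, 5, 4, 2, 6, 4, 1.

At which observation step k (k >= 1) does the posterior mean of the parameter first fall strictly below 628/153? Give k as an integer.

obs 1: x=4 → posterior Gamma(10, 9/4)
obs 2: x=6 → posterior Gamma(16, 13/4)
obs 3: x=0 → posterior Gamma(16, 17/4)
obs 4: x=5 → posterior Gamma(21, 21/4)
obs 5: x=5 → posterior Gamma(26, 25/4)
obs 6: x=2 → posterior Gamma(28, 29/4)
obs 7: x=5 → posterior Gamma(33, 33/4)
obs 8: x=4 → posterior Gamma(37, 37/4)
obs 9: x=2 → posterior Gamma(39, 41/4)
obs 10: x=6 → posterior Gamma(45, 45/4)
obs 11: x=4 → posterior Gamma(49, 49/4)
obs 12: x=1 → posterior Gamma(50, 53/4)

k = 3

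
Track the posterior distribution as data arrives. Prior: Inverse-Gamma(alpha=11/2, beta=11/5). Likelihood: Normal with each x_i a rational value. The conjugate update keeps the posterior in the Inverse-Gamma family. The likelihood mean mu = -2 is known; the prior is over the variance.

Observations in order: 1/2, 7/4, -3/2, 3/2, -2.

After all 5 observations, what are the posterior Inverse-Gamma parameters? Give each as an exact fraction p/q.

alpha=8, beta=2977/160

obs 1: x=1/2 → posterior Inverse-Gamma(6, 213/40)
obs 2: x=7/4 → posterior Inverse-Gamma(13/2, 1977/160)
obs 3: x=-3/2 → posterior Inverse-Gamma(7, 1997/160)
obs 4: x=3/2 → posterior Inverse-Gamma(15/2, 2977/160)
obs 5: x=-2 → posterior Inverse-Gamma(8, 2977/160)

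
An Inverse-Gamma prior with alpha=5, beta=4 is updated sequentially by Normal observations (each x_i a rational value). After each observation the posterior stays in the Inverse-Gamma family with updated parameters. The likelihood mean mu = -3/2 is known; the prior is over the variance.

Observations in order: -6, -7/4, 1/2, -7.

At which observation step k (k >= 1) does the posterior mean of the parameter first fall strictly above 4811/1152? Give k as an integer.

k = 4

obs 1: x=-6 → posterior Inverse-Gamma(11/2, 113/8)
obs 2: x=-7/4 → posterior Inverse-Gamma(6, 453/32)
obs 3: x=1/2 → posterior Inverse-Gamma(13/2, 517/32)
obs 4: x=-7 → posterior Inverse-Gamma(7, 1001/32)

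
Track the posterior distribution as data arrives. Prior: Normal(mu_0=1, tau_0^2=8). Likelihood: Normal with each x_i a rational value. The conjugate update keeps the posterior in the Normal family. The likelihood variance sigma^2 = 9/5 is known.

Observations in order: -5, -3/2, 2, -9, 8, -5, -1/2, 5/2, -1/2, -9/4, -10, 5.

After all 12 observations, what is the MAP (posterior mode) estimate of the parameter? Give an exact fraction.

obs 1: x=-5 → posterior Normal(-191/49, 72/49)
obs 2: x=-3/2 → posterior Normal(-251/89, 72/89)
obs 3: x=2 → posterior Normal(-57/43, 24/43)
obs 4: x=-9 → posterior Normal(-531/169, 72/169)
obs 5: x=8 → posterior Normal(-211/209, 72/209)
obs 6: x=-5 → posterior Normal(-137/83, 24/83)
obs 7: x=-1/2 → posterior Normal(-431/289, 72/289)
obs 8: x=5/2 → posterior Normal(-331/329, 72/329)
obs 9: x=-1/2 → posterior Normal(-39/41, 8/41)
obs 10: x=-9/4 → posterior Normal(-441/409, 72/409)
obs 11: x=-10 → posterior Normal(-841/449, 72/449)
obs 12: x=5 → posterior Normal(-641/489, 24/163)

-641/489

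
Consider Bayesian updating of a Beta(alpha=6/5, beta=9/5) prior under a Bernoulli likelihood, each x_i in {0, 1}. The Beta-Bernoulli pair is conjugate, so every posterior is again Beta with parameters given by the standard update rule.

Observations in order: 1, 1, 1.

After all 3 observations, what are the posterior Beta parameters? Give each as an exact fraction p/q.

alpha=21/5, beta=9/5

obs 1: x=1 → posterior Beta(11/5, 9/5)
obs 2: x=1 → posterior Beta(16/5, 9/5)
obs 3: x=1 → posterior Beta(21/5, 9/5)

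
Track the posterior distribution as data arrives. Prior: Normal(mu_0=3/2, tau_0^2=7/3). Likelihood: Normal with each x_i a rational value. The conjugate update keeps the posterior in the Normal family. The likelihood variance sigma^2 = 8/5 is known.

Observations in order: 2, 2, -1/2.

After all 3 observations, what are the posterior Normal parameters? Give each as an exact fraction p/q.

mu_0=317/258, tau_0^2=56/129

obs 1: x=2 → posterior Normal(106/59, 56/59)
obs 2: x=2 → posterior Normal(88/47, 28/47)
obs 3: x=-1/2 → posterior Normal(317/258, 56/129)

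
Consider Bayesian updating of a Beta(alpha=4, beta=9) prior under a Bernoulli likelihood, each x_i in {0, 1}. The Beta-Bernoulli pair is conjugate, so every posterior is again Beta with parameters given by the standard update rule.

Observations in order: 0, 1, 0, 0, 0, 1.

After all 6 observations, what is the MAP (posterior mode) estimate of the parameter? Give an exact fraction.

5/17

obs 1: x=0 → posterior Beta(4, 10)
obs 2: x=1 → posterior Beta(5, 10)
obs 3: x=0 → posterior Beta(5, 11)
obs 4: x=0 → posterior Beta(5, 12)
obs 5: x=0 → posterior Beta(5, 13)
obs 6: x=1 → posterior Beta(6, 13)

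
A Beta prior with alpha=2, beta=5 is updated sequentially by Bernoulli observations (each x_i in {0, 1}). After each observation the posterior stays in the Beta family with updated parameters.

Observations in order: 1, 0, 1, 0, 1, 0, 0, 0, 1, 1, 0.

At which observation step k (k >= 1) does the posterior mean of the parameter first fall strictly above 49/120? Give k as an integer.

obs 1: x=1 → posterior Beta(3, 5)
obs 2: x=0 → posterior Beta(3, 6)
obs 3: x=1 → posterior Beta(4, 6)
obs 4: x=0 → posterior Beta(4, 7)
obs 5: x=1 → posterior Beta(5, 7)
obs 6: x=0 → posterior Beta(5, 8)
obs 7: x=0 → posterior Beta(5, 9)
obs 8: x=0 → posterior Beta(5, 10)
obs 9: x=1 → posterior Beta(6, 10)
obs 10: x=1 → posterior Beta(7, 10)
obs 11: x=0 → posterior Beta(7, 11)

k = 5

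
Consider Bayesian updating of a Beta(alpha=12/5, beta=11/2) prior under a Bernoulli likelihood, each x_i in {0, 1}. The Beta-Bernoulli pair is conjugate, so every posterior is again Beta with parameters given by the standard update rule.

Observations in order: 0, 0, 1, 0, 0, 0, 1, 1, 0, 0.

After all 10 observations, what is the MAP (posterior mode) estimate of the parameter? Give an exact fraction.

obs 1: x=0 → posterior Beta(12/5, 13/2)
obs 2: x=0 → posterior Beta(12/5, 15/2)
obs 3: x=1 → posterior Beta(17/5, 15/2)
obs 4: x=0 → posterior Beta(17/5, 17/2)
obs 5: x=0 → posterior Beta(17/5, 19/2)
obs 6: x=0 → posterior Beta(17/5, 21/2)
obs 7: x=1 → posterior Beta(22/5, 21/2)
obs 8: x=1 → posterior Beta(27/5, 21/2)
obs 9: x=0 → posterior Beta(27/5, 23/2)
obs 10: x=0 → posterior Beta(27/5, 25/2)

44/159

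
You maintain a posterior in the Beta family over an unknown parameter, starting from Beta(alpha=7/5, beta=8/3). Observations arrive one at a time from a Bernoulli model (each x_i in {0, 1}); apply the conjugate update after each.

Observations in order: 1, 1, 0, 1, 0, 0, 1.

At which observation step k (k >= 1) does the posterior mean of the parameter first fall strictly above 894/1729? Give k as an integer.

obs 1: x=1 → posterior Beta(12/5, 8/3)
obs 2: x=1 → posterior Beta(17/5, 8/3)
obs 3: x=0 → posterior Beta(17/5, 11/3)
obs 4: x=1 → posterior Beta(22/5, 11/3)
obs 5: x=0 → posterior Beta(22/5, 14/3)
obs 6: x=0 → posterior Beta(22/5, 17/3)
obs 7: x=1 → posterior Beta(27/5, 17/3)

k = 2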